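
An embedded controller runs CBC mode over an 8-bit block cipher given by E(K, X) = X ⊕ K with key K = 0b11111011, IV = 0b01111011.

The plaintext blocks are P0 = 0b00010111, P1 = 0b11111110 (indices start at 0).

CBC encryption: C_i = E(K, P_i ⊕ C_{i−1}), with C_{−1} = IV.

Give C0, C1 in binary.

C0 = 0b10010111, C1 = 0b10010010

C0: P0 ⊕ 0b01111011 = 0b01101100; E(K, 0b01101100) = 0b10010111.
C1: P1 ⊕ 0b10010111 = 0b01101001; E(K, 0b01101001) = 0b10010010.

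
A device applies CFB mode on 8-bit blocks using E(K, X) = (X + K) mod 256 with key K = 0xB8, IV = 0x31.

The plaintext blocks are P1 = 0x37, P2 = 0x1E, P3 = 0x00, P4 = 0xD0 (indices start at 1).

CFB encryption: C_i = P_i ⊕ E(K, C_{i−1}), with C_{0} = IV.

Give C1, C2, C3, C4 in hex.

C1: E(K, 0x31) = 0xE9; 0x37 ⊕ 0xE9 = 0xDE.
C2: E(K, 0xDE) = 0x96; 0x1E ⊕ 0x96 = 0x88.
C3: E(K, 0x88) = 0x40; 0x00 ⊕ 0x40 = 0x40.
C4: E(K, 0x40) = 0xF8; 0xD0 ⊕ 0xF8 = 0x28.

C1 = 0xDE, C2 = 0x88, C3 = 0x40, C4 = 0x28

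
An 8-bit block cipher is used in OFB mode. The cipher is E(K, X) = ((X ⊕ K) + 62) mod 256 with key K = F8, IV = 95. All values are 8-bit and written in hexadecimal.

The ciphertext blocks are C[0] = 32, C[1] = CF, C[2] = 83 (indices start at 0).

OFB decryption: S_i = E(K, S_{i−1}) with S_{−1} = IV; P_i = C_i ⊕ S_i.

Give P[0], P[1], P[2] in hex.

P[0] = FD, P[1] = 56, P[2] = 40

P[0]: S = E(K, 95) = CF; 32 ⊕ CF = FD.
P[1]: S = E(K, CF) = 99; CF ⊕ 99 = 56.
P[2]: S = E(K, 99) = C3; 83 ⊕ C3 = 40.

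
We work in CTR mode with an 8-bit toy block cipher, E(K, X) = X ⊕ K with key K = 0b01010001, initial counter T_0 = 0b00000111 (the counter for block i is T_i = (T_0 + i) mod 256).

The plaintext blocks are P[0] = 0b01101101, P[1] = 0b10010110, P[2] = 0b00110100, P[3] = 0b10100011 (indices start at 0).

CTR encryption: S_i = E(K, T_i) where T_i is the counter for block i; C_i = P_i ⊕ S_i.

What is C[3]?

C[0]: T = 0b00000111, S = E(K, T) = 0b01010110; 0b01101101 ⊕ 0b01010110 = 0b00111011.
C[1]: T = 0b00001000, S = E(K, T) = 0b01011001; 0b10010110 ⊕ 0b01011001 = 0b11001111.
C[2]: T = 0b00001001, S = E(K, T) = 0b01011000; 0b00110100 ⊕ 0b01011000 = 0b01101100.
C[3]: T = 0b00001010, S = E(K, T) = 0b01011011; 0b10100011 ⊕ 0b01011011 = 0b11111000.

C[3] = 0b11111000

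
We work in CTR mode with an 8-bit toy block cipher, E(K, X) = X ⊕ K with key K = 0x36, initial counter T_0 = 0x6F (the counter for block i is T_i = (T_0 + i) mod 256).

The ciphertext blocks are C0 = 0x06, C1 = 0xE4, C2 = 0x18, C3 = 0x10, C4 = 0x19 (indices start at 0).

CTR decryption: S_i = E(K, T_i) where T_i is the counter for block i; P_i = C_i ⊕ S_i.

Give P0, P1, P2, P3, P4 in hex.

P0: T = 0x6F, S = E(K, T) = 0x59; 0x06 ⊕ 0x59 = 0x5F.
P1: T = 0x70, S = E(K, T) = 0x46; 0xE4 ⊕ 0x46 = 0xA2.
P2: T = 0x71, S = E(K, T) = 0x47; 0x18 ⊕ 0x47 = 0x5F.
P3: T = 0x72, S = E(K, T) = 0x44; 0x10 ⊕ 0x44 = 0x54.
P4: T = 0x73, S = E(K, T) = 0x45; 0x19 ⊕ 0x45 = 0x5C.

P0 = 0x5F, P1 = 0xA2, P2 = 0x5F, P3 = 0x54, P4 = 0x5C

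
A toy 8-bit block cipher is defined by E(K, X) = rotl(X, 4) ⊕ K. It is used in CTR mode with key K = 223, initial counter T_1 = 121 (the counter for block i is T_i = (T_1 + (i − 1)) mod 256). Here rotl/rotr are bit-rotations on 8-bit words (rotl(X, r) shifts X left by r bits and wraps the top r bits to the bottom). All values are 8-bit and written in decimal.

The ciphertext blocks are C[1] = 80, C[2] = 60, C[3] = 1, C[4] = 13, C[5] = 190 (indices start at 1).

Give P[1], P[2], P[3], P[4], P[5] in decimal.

CTR decryption: S_i = E(K, T_i) where T_i is the counter for block i; P_i = C_i ⊕ S_i.
P[1]: T = 121, S = E(K, T) = 72; 80 ⊕ 72 = 24.
P[2]: T = 122, S = E(K, T) = 120; 60 ⊕ 120 = 68.
P[3]: T = 123, S = E(K, T) = 104; 1 ⊕ 104 = 105.
P[4]: T = 124, S = E(K, T) = 24; 13 ⊕ 24 = 21.
P[5]: T = 125, S = E(K, T) = 8; 190 ⊕ 8 = 182.

P[1] = 24, P[2] = 68, P[3] = 105, P[4] = 21, P[5] = 182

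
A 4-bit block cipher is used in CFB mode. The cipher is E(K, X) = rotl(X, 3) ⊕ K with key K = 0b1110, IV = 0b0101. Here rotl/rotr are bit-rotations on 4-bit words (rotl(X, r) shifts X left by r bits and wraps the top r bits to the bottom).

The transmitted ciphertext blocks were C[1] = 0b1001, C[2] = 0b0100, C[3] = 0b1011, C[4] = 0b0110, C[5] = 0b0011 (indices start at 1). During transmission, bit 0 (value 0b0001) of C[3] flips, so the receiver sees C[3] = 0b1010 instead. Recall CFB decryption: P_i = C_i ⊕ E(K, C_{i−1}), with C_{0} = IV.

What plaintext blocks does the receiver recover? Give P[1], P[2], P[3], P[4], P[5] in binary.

P[1] = 0b1101, P[2] = 0b0110, P[3] = 0b0110, P[4] = 0b1101, P[5] = 0b1110

Only C[3] changed, to 0b1010. In CFB, a change in C_i flips the same bit in P_i and garbles P_{i+1}. Decrypting the received ciphertext:
P[1]: E(K, 0b0101) = 0b0100; 0b1001 ⊕ 0b0100 = 0b1101.
P[2]: E(K, 0b1001) = 0b0010; 0b0100 ⊕ 0b0010 = 0b0110.
P[3]: E(K, 0b0100) = 0b1100; 0b1010 ⊕ 0b1100 = 0b0110.
P[4]: E(K, 0b1010) = 0b1011; 0b0110 ⊕ 0b1011 = 0b1101.
P[5]: E(K, 0b0110) = 0b1101; 0b0011 ⊕ 0b1101 = 0b1110.
Blocks that differ from the original plaintext: P[3], P[4].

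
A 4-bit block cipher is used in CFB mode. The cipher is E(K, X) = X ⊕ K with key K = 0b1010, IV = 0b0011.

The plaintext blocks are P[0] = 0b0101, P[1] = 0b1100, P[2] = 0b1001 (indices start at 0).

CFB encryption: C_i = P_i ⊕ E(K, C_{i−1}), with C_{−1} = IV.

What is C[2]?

C[0]: E(K, 0b0011) = 0b1001; 0b0101 ⊕ 0b1001 = 0b1100.
C[1]: E(K, 0b1100) = 0b0110; 0b1100 ⊕ 0b0110 = 0b1010.
C[2]: E(K, 0b1010) = 0b0000; 0b1001 ⊕ 0b0000 = 0b1001.

C[2] = 0b1001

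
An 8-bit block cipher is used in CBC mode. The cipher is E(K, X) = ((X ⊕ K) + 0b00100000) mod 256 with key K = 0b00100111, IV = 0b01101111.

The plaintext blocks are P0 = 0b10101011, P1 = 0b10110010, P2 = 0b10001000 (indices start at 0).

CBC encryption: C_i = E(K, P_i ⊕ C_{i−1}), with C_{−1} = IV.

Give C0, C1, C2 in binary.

C0 = 0b00000011, C1 = 0b10110110, C2 = 0b00111001

C0: P0 ⊕ 0b01101111 = 0b11000100; E(K, 0b11000100) = 0b00000011.
C1: P1 ⊕ 0b00000011 = 0b10110001; E(K, 0b10110001) = 0b10110110.
C2: P2 ⊕ 0b10110110 = 0b00111110; E(K, 0b00111110) = 0b00111001.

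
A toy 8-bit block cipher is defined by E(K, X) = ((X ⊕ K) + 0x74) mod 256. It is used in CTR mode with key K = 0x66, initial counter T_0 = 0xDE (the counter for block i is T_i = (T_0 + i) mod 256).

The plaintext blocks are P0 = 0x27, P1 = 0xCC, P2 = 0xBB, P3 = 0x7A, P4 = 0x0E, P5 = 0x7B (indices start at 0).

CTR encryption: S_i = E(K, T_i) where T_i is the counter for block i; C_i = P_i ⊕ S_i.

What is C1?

C1 = 0xE1

C0: T = 0xDE, S = E(K, T) = 0x2C; 0x27 ⊕ 0x2C = 0x0B.
C1: T = 0xDF, S = E(K, T) = 0x2D; 0xCC ⊕ 0x2D = 0xE1.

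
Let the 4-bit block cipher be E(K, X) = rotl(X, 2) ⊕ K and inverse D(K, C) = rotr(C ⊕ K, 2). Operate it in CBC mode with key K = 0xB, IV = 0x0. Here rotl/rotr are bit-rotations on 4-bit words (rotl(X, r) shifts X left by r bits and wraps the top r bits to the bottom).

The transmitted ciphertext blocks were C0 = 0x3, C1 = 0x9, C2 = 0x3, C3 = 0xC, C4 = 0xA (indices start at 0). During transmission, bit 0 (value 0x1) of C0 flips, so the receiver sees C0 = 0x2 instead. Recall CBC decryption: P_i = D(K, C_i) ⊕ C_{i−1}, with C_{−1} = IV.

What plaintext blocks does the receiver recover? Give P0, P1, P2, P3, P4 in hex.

P0 = 0x6, P1 = 0xA, P2 = 0xB, P3 = 0xE, P4 = 0x8

Only C0 changed, to 0x2. In CBC, a change in C_i garbles P_i and flips the same bit in P_{i+1}. Decrypting the received ciphertext:
P0: D(K, 0x2) = 0x6; 0x6 ⊕ 0x0 = 0x6.
P1: D(K, 0x9) = 0x8; 0x8 ⊕ 0x2 = 0xA.
P2: D(K, 0x3) = 0x2; 0x2 ⊕ 0x9 = 0xB.
P3: D(K, 0xC) = 0xD; 0xD ⊕ 0x3 = 0xE.
P4: D(K, 0xA) = 0x4; 0x4 ⊕ 0xC = 0x8.
Blocks that differ from the original plaintext: P0, P1.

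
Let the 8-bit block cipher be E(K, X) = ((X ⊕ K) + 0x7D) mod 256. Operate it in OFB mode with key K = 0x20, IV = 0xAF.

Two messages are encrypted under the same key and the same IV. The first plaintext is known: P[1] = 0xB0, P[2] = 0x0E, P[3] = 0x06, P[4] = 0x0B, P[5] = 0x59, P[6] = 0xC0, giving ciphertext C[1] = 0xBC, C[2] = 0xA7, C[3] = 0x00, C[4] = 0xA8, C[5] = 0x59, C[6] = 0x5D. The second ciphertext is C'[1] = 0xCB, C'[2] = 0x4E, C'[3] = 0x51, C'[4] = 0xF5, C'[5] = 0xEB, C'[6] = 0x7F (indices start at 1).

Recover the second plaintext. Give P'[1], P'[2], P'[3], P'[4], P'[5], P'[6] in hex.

In OFB with a reused IV, both messages share the same keystream S_i, so C_i ⊕ C'_i = P_i ⊕ P'_i and thus P'_i = P_i ⊕ C_i ⊕ C'_i.
P'[1]: 0xB0 ⊕ 0xBC ⊕ 0xCB = 0xC7.
P'[2]: 0x0E ⊕ 0xA7 ⊕ 0x4E = 0xE7.
P'[3]: 0x06 ⊕ 0x00 ⊕ 0x51 = 0x57.
P'[4]: 0x0B ⊕ 0xA8 ⊕ 0xF5 = 0x56.
P'[5]: 0x59 ⊕ 0x59 ⊕ 0xEB = 0xEB.
P'[6]: 0xC0 ⊕ 0x5D ⊕ 0x7F = 0xE2.

P'[1] = 0xC7, P'[2] = 0xE7, P'[3] = 0x57, P'[4] = 0x56, P'[5] = 0xEB, P'[6] = 0xE2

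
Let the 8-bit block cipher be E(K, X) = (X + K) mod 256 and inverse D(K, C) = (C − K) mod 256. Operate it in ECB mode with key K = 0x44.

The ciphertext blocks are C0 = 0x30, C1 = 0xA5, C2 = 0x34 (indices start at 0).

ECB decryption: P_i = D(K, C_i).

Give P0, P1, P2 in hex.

P0 = 0xEC, P1 = 0x61, P2 = 0xF0

P0: D(K, 0x30) = 0xEC.
P1: D(K, 0xA5) = 0x61.
P2: D(K, 0x34) = 0xF0.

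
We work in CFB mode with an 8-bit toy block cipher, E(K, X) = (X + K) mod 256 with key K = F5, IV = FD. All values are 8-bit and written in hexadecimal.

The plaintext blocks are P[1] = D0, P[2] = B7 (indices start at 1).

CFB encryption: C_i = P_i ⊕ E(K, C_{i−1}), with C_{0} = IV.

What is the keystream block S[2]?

17

C[1]: E(K, FD) = F2; D0 ⊕ F2 = 22.
C[2]: E(K, 22) = 17; B7 ⊕ 17 = A0.
So S[2] = 17.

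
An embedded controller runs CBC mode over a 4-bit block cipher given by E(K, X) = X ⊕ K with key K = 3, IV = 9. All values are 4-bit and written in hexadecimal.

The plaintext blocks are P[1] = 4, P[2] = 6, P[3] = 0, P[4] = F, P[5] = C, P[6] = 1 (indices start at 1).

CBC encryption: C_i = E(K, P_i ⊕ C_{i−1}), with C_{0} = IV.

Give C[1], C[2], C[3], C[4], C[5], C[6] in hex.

C[1] = E, C[2] = B, C[3] = 8, C[4] = 4, C[5] = B, C[6] = 9

C[1]: P[1] ⊕ 9 = D; E(K, D) = E.
C[2]: P[2] ⊕ E = 8; E(K, 8) = B.
C[3]: P[3] ⊕ B = B; E(K, B) = 8.
C[4]: P[4] ⊕ 8 = 7; E(K, 7) = 4.
C[5]: P[5] ⊕ 4 = 8; E(K, 8) = B.
C[6]: P[6] ⊕ B = A; E(K, A) = 9.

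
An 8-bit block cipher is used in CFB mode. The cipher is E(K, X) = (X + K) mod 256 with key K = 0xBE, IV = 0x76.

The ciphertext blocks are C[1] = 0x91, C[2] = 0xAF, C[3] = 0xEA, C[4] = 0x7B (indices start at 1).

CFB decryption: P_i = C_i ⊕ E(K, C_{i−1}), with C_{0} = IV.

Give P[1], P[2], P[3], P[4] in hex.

P[1]: E(K, 0x76) = 0x34; 0x91 ⊕ 0x34 = 0xA5.
P[2]: E(K, 0x91) = 0x4F; 0xAF ⊕ 0x4F = 0xE0.
P[3]: E(K, 0xAF) = 0x6D; 0xEA ⊕ 0x6D = 0x87.
P[4]: E(K, 0xEA) = 0xA8; 0x7B ⊕ 0xA8 = 0xD3.

P[1] = 0xA5, P[2] = 0xE0, P[3] = 0x87, P[4] = 0xD3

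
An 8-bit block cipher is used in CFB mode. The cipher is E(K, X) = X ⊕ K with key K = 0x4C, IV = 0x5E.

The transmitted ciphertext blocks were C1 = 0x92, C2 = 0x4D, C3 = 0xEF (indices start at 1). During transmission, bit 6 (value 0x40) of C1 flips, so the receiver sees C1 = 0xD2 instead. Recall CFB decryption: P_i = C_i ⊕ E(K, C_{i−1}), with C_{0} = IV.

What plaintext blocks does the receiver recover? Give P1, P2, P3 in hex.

Only C1 changed, to 0xD2. In CFB, a change in C_i flips the same bit in P_i and garbles P_{i+1}. Decrypting the received ciphertext:
P1: E(K, 0x5E) = 0x12; 0xD2 ⊕ 0x12 = 0xC0.
P2: E(K, 0xD2) = 0x9E; 0x4D ⊕ 0x9E = 0xD3.
P3: E(K, 0x4D) = 0x01; 0xEF ⊕ 0x01 = 0xEE.
Blocks that differ from the original plaintext: P1, P2.

P1 = 0xC0, P2 = 0xD3, P3 = 0xEE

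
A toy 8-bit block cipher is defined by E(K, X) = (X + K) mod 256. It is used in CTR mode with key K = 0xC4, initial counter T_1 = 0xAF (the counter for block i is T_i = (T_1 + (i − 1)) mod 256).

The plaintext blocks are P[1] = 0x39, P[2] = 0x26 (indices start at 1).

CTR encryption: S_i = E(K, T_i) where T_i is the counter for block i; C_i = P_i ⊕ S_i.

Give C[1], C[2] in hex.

C[1] = 0x4A, C[2] = 0x52

C[1]: T = 0xAF, S = E(K, T) = 0x73; 0x39 ⊕ 0x73 = 0x4A.
C[2]: T = 0xB0, S = E(K, T) = 0x74; 0x26 ⊕ 0x74 = 0x52.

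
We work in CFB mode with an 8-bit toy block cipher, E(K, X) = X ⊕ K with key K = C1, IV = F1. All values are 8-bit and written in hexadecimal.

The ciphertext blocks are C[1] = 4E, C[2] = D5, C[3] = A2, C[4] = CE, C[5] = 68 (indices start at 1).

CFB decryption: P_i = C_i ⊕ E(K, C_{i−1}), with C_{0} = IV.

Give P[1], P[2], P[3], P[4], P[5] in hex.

P[1] = 7E, P[2] = 5A, P[3] = B6, P[4] = AD, P[5] = 67

P[1]: E(K, F1) = 30; 4E ⊕ 30 = 7E.
P[2]: E(K, 4E) = 8F; D5 ⊕ 8F = 5A.
P[3]: E(K, D5) = 14; A2 ⊕ 14 = B6.
P[4]: E(K, A2) = 63; CE ⊕ 63 = AD.
P[5]: E(K, CE) = 0F; 68 ⊕ 0F = 67.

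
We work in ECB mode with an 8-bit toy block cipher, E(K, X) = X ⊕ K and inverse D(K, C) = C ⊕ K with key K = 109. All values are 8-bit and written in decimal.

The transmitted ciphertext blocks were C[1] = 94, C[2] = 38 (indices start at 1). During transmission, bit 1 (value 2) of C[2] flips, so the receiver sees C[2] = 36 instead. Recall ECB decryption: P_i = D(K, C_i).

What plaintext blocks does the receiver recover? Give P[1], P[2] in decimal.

Only C[2] changed, to 36. In ECB, a change in C_i affects only P_i. Decrypting the received ciphertext:
P[1]: D(K, 94) = 51.
P[2]: D(K, 36) = 73.
Blocks that differ from the original plaintext: P[2].

P[1] = 51, P[2] = 73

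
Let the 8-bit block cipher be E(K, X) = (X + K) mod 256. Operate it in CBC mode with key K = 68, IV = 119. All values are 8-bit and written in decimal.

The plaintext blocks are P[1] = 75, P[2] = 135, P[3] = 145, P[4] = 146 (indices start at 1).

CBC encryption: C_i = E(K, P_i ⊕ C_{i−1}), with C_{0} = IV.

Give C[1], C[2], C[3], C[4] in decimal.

C[1]: P[1] ⊕ 119 = 60; E(K, 60) = 128.
C[2]: P[2] ⊕ 128 = 7; E(K, 7) = 75.
C[3]: P[3] ⊕ 75 = 218; E(K, 218) = 30.
C[4]: P[4] ⊕ 30 = 140; E(K, 140) = 208.

C[1] = 128, C[2] = 75, C[3] = 30, C[4] = 208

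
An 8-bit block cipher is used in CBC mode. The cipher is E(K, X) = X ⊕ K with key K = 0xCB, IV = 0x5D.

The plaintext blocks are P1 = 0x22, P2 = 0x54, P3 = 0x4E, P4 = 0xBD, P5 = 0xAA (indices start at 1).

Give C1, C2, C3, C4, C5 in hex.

CBC encryption: C_i = E(K, P_i ⊕ C_{i−1}), with C_{0} = IV.
C1: P1 ⊕ 0x5D = 0x7F; E(K, 0x7F) = 0xB4.
C2: P2 ⊕ 0xB4 = 0xE0; E(K, 0xE0) = 0x2B.
C3: P3 ⊕ 0x2B = 0x65; E(K, 0x65) = 0xAE.
C4: P4 ⊕ 0xAE = 0x13; E(K, 0x13) = 0xD8.
C5: P5 ⊕ 0xD8 = 0x72; E(K, 0x72) = 0xB9.

C1 = 0xB4, C2 = 0x2B, C3 = 0xAE, C4 = 0xD8, C5 = 0xB9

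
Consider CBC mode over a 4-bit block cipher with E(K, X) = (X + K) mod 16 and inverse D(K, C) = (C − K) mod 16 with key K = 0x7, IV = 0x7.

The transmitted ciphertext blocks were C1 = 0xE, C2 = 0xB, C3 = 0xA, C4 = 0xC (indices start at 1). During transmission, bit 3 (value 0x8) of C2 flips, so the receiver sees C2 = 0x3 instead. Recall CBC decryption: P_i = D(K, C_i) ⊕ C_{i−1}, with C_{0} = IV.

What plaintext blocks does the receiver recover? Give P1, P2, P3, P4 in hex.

Only C2 changed, to 0x3. In CBC, a change in C_i garbles P_i and flips the same bit in P_{i+1}. Decrypting the received ciphertext:
P1: D(K, 0xE) = 0x7; 0x7 ⊕ 0x7 = 0x0.
P2: D(K, 0x3) = 0xC; 0xC ⊕ 0xE = 0x2.
P3: D(K, 0xA) = 0x3; 0x3 ⊕ 0x3 = 0x0.
P4: D(K, 0xC) = 0x5; 0x5 ⊕ 0xA = 0xF.
Blocks that differ from the original plaintext: P2, P3.

P1 = 0x0, P2 = 0x2, P3 = 0x0, P4 = 0xF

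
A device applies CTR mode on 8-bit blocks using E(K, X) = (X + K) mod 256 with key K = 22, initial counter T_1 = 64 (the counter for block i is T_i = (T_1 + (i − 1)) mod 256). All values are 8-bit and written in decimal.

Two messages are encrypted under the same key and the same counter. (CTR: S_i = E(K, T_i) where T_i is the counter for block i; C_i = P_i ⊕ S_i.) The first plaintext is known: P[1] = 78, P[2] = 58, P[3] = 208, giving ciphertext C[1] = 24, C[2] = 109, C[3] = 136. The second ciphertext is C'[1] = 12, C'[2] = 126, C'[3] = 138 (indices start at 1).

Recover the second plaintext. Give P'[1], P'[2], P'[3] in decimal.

P'[1] = 90, P'[2] = 41, P'[3] = 210

In CTR with a reused counter, both messages share the same keystream S_i, so C_i ⊕ C'_i = P_i ⊕ P'_i and thus P'_i = P_i ⊕ C_i ⊕ C'_i.
P'[1]: 78 ⊕ 24 ⊕ 12 = 90.
P'[2]: 58 ⊕ 109 ⊕ 126 = 41.
P'[3]: 208 ⊕ 136 ⊕ 138 = 210.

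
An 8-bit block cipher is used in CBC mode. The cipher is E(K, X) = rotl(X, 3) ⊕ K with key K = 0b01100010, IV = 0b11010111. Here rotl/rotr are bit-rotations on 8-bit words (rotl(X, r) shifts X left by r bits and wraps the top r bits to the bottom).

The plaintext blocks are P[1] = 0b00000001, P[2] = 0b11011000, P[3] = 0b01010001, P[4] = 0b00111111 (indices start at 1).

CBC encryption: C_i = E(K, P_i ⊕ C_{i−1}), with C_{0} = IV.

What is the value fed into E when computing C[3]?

C[1]: P[1] ⊕ 0b11010111 = 0b11010110; E(K, 0b11010110) = 0b11010100.
C[2]: P[2] ⊕ 0b11010100 = 0b00001100; E(K, 0b00001100) = 0b00000010.
C[3]: P[3] ⊕ 0b00000010 = 0b01010011; E(K, 0b01010011) = 0b11111000.
So the input to E for block [3] is 0b01010011.

0b01010011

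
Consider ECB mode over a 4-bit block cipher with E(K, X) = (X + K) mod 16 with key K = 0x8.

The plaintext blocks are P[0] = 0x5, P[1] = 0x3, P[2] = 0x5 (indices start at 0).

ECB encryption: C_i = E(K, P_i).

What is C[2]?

C[2] = 0xD

C[2]: E(K, 0x5) = 0xD.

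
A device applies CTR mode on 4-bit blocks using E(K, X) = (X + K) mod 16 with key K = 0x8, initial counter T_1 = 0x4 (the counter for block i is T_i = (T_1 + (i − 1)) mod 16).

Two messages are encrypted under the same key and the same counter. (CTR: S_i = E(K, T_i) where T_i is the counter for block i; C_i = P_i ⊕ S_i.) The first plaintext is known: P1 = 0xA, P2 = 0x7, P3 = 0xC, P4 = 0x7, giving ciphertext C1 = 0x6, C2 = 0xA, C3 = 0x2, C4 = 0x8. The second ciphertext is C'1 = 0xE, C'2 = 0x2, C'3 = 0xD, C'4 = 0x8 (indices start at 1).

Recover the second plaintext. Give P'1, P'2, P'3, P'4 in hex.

In CTR with a reused counter, both messages share the same keystream S_i, so C_i ⊕ C'_i = P_i ⊕ P'_i and thus P'_i = P_i ⊕ C_i ⊕ C'_i.
P'1: 0xA ⊕ 0x6 ⊕ 0xE = 0x2.
P'2: 0x7 ⊕ 0xA ⊕ 0x2 = 0xF.
P'3: 0xC ⊕ 0x2 ⊕ 0xD = 0x3.
P'4: 0x7 ⊕ 0x8 ⊕ 0x8 = 0x7.

P'1 = 0x2, P'2 = 0xF, P'3 = 0x3, P'4 = 0x7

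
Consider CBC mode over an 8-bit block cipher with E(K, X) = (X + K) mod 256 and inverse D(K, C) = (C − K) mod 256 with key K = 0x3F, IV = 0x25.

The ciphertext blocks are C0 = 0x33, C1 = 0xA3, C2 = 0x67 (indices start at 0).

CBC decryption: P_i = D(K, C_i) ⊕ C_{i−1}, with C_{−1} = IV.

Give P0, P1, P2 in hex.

P0 = 0xD1, P1 = 0x57, P2 = 0x8B

P0: D(K, 0x33) = 0xF4; 0xF4 ⊕ 0x25 = 0xD1.
P1: D(K, 0xA3) = 0x64; 0x64 ⊕ 0x33 = 0x57.
P2: D(K, 0x67) = 0x28; 0x28 ⊕ 0xA3 = 0x8B.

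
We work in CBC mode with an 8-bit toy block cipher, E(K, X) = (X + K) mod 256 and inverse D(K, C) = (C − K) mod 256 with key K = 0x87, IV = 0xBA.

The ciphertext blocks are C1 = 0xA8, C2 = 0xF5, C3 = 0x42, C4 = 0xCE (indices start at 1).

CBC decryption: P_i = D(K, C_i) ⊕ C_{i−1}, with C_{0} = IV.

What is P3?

P3 = 0x4E

P3: D(K, 0x42) = 0xBB; 0xBB ⊕ 0xF5 = 0x4E.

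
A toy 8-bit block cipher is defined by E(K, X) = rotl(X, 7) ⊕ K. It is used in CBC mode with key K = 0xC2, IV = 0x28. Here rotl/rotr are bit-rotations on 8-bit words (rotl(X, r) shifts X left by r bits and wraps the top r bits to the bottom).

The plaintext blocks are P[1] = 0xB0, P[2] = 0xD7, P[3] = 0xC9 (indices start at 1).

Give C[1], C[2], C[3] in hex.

CBC encryption: C_i = E(K, P_i ⊕ C_{i−1}), with C_{0} = IV.
C[1]: P[1] ⊕ 0x28 = 0x98; E(K, 0x98) = 0x8E.
C[2]: P[2] ⊕ 0x8E = 0x59; E(K, 0x59) = 0x6E.
C[3]: P[3] ⊕ 0x6E = 0xA7; E(K, 0xA7) = 0x11.

C[1] = 0x8E, C[2] = 0x6E, C[3] = 0x11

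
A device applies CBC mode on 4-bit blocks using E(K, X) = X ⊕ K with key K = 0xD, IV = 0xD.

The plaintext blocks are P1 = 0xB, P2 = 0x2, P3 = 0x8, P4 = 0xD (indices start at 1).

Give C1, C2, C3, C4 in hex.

C1 = 0xB, C2 = 0x4, C3 = 0x1, C4 = 0x1

CBC encryption: C_i = E(K, P_i ⊕ C_{i−1}), with C_{0} = IV.
C1: P1 ⊕ 0xD = 0x6; E(K, 0x6) = 0xB.
C2: P2 ⊕ 0xB = 0x9; E(K, 0x9) = 0x4.
C3: P3 ⊕ 0x4 = 0xC; E(K, 0xC) = 0x1.
C4: P4 ⊕ 0x1 = 0xC; E(K, 0xC) = 0x1.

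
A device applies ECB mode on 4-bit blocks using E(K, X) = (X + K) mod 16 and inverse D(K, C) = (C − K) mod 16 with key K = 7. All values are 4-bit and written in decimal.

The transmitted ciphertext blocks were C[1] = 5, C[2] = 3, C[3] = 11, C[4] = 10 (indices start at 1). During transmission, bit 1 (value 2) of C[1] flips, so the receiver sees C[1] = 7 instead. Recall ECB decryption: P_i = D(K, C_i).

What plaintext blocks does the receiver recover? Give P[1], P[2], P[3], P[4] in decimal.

Only C[1] changed, to 7. In ECB, a change in C_i affects only P_i. Decrypting the received ciphertext:
P[1]: D(K, 7) = 0.
P[2]: D(K, 3) = 12.
P[3]: D(K, 11) = 4.
P[4]: D(K, 10) = 3.
Blocks that differ from the original plaintext: P[1].

P[1] = 0, P[2] = 12, P[3] = 4, P[4] = 3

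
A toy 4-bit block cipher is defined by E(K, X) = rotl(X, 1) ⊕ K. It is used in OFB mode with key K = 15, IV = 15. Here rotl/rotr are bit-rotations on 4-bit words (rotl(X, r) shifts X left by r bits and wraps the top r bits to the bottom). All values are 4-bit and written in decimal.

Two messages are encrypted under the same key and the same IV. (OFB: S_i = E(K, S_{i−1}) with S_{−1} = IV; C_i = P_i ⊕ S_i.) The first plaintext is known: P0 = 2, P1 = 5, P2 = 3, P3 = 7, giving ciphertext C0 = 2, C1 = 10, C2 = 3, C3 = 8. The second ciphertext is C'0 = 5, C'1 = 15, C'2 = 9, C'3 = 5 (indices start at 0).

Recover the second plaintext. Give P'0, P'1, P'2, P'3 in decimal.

P'0 = 5, P'1 = 0, P'2 = 9, P'3 = 10

In OFB with a reused IV, both messages share the same keystream S_i, so C_i ⊕ C'_i = P_i ⊕ P'_i and thus P'_i = P_i ⊕ C_i ⊕ C'_i.
P'0: 2 ⊕ 2 ⊕ 5 = 5.
P'1: 5 ⊕ 10 ⊕ 15 = 0.
P'2: 3 ⊕ 3 ⊕ 9 = 9.
P'3: 7 ⊕ 8 ⊕ 5 = 10.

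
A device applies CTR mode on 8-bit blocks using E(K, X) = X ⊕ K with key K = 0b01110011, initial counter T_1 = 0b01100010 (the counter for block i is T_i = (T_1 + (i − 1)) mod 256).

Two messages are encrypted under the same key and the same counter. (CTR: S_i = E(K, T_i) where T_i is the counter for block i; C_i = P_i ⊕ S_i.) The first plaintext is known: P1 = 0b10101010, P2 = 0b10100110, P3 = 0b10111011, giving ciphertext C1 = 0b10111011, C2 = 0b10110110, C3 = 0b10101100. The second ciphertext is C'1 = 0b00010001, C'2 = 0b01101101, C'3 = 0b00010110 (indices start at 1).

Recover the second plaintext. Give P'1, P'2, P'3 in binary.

In CTR with a reused counter, both messages share the same keystream S_i, so C_i ⊕ C'_i = P_i ⊕ P'_i and thus P'_i = P_i ⊕ C_i ⊕ C'_i.
P'1: 0b10101010 ⊕ 0b10111011 ⊕ 0b00010001 = 0b00000000.
P'2: 0b10100110 ⊕ 0b10110110 ⊕ 0b01101101 = 0b01111101.
P'3: 0b10111011 ⊕ 0b10101100 ⊕ 0b00010110 = 0b00000001.

P'1 = 0b00000000, P'2 = 0b01111101, P'3 = 0b00000001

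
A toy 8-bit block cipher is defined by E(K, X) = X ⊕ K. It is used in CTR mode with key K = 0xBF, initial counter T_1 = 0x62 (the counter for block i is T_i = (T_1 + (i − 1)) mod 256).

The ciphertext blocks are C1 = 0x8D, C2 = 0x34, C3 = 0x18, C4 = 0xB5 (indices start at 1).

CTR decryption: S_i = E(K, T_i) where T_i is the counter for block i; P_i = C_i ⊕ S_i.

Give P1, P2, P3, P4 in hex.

P1: T = 0x62, S = E(K, T) = 0xDD; 0x8D ⊕ 0xDD = 0x50.
P2: T = 0x63, S = E(K, T) = 0xDC; 0x34 ⊕ 0xDC = 0xE8.
P3: T = 0x64, S = E(K, T) = 0xDB; 0x18 ⊕ 0xDB = 0xC3.
P4: T = 0x65, S = E(K, T) = 0xDA; 0xB5 ⊕ 0xDA = 0x6F.

P1 = 0x50, P2 = 0xE8, P3 = 0xC3, P4 = 0x6F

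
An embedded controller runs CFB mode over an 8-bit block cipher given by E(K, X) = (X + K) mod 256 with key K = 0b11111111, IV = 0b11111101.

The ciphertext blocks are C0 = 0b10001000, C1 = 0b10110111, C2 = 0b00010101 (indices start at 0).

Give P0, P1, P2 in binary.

CFB decryption: P_i = C_i ⊕ E(K, C_{i−1}), with C_{−1} = IV.
P0: E(K, 0b11111101) = 0b11111100; 0b10001000 ⊕ 0b11111100 = 0b01110100.
P1: E(K, 0b10001000) = 0b10000111; 0b10110111 ⊕ 0b10000111 = 0b00110000.
P2: E(K, 0b10110111) = 0b10110110; 0b00010101 ⊕ 0b10110110 = 0b10100011.

P0 = 0b01110100, P1 = 0b00110000, P2 = 0b10100011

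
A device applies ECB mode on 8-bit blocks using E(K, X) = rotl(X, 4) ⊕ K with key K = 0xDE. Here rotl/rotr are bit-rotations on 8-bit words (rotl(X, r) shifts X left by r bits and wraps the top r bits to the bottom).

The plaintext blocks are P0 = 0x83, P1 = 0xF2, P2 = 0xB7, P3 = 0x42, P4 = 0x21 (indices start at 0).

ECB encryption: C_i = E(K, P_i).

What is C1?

C1 = 0xF1

C1: E(K, 0xF2) = 0xF1.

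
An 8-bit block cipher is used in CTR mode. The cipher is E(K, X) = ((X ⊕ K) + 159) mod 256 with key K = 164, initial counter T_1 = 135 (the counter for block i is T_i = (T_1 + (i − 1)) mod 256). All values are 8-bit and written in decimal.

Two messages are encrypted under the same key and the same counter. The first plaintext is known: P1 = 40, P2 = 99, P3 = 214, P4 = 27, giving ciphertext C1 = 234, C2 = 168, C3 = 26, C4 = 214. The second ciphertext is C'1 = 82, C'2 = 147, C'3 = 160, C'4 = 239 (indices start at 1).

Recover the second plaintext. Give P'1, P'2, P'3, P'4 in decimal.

P'1 = 144, P'2 = 88, P'3 = 108, P'4 = 34

In CTR with a reused counter, both messages share the same keystream S_i, so C_i ⊕ C'_i = P_i ⊕ P'_i and thus P'_i = P_i ⊕ C_i ⊕ C'_i.
P'1: 40 ⊕ 234 ⊕ 82 = 144.
P'2: 99 ⊕ 168 ⊕ 147 = 88.
P'3: 214 ⊕ 26 ⊕ 160 = 108.
P'4: 27 ⊕ 214 ⊕ 239 = 34.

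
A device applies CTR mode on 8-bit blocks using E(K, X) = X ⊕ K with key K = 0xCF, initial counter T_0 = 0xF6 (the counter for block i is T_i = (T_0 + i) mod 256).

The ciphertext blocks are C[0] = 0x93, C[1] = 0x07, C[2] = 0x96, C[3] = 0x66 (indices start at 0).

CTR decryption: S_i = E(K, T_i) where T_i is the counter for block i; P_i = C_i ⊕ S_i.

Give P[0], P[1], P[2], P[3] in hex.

P[0]: T = 0xF6, S = E(K, T) = 0x39; 0x93 ⊕ 0x39 = 0xAA.
P[1]: T = 0xF7, S = E(K, T) = 0x38; 0x07 ⊕ 0x38 = 0x3F.
P[2]: T = 0xF8, S = E(K, T) = 0x37; 0x96 ⊕ 0x37 = 0xA1.
P[3]: T = 0xF9, S = E(K, T) = 0x36; 0x66 ⊕ 0x36 = 0x50.

P[0] = 0xAA, P[1] = 0x3F, P[2] = 0xA1, P[3] = 0x50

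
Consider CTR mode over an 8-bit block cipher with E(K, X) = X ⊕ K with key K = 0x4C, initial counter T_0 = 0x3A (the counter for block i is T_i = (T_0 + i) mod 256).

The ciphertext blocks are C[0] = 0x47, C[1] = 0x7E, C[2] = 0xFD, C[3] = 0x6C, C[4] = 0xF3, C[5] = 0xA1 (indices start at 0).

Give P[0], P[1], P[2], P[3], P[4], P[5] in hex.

CTR decryption: S_i = E(K, T_i) where T_i is the counter for block i; P_i = C_i ⊕ S_i.
P[0]: T = 0x3A, S = E(K, T) = 0x76; 0x47 ⊕ 0x76 = 0x31.
P[1]: T = 0x3B, S = E(K, T) = 0x77; 0x7E ⊕ 0x77 = 0x09.
P[2]: T = 0x3C, S = E(K, T) = 0x70; 0xFD ⊕ 0x70 = 0x8D.
P[3]: T = 0x3D, S = E(K, T) = 0x71; 0x6C ⊕ 0x71 = 0x1D.
P[4]: T = 0x3E, S = E(K, T) = 0x72; 0xF3 ⊕ 0x72 = 0x81.
P[5]: T = 0x3F, S = E(K, T) = 0x73; 0xA1 ⊕ 0x73 = 0xD2.

P[0] = 0x31, P[1] = 0x09, P[2] = 0x8D, P[3] = 0x1D, P[4] = 0x81, P[5] = 0xD2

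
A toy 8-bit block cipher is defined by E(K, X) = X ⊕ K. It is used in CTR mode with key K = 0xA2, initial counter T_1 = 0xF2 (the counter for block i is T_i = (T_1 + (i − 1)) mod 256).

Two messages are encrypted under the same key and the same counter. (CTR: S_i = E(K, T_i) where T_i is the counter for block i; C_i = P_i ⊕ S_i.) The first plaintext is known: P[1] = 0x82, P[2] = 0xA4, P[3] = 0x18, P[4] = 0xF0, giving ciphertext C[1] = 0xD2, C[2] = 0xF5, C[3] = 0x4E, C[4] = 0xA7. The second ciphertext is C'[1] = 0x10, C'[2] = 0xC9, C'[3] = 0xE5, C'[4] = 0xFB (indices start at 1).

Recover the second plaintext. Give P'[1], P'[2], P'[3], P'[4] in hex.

P'[1] = 0x40, P'[2] = 0x98, P'[3] = 0xB3, P'[4] = 0xAC

In CTR with a reused counter, both messages share the same keystream S_i, so C_i ⊕ C'_i = P_i ⊕ P'_i and thus P'_i = P_i ⊕ C_i ⊕ C'_i.
P'[1]: 0x82 ⊕ 0xD2 ⊕ 0x10 = 0x40.
P'[2]: 0xA4 ⊕ 0xF5 ⊕ 0xC9 = 0x98.
P'[3]: 0x18 ⊕ 0x4E ⊕ 0xE5 = 0xB3.
P'[4]: 0xF0 ⊕ 0xA7 ⊕ 0xFB = 0xAC.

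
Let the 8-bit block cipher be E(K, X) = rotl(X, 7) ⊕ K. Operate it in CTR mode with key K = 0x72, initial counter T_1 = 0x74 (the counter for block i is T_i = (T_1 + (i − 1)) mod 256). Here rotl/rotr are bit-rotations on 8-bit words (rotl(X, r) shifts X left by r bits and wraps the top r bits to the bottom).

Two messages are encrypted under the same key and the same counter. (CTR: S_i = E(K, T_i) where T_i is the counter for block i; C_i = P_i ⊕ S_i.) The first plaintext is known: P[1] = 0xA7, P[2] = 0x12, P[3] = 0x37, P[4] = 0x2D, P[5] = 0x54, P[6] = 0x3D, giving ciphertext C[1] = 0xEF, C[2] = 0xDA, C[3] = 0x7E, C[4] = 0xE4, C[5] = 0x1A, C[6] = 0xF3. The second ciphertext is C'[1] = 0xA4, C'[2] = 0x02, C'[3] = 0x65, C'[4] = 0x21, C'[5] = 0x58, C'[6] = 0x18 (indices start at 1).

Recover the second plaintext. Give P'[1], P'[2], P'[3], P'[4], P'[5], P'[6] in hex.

In CTR with a reused counter, both messages share the same keystream S_i, so C_i ⊕ C'_i = P_i ⊕ P'_i and thus P'_i = P_i ⊕ C_i ⊕ C'_i.
P'[1]: 0xA7 ⊕ 0xEF ⊕ 0xA4 = 0xEC.
P'[2]: 0x12 ⊕ 0xDA ⊕ 0x02 = 0xCA.
P'[3]: 0x37 ⊕ 0x7E ⊕ 0x65 = 0x2C.
P'[4]: 0x2D ⊕ 0xE4 ⊕ 0x21 = 0xE8.
P'[5]: 0x54 ⊕ 0x1A ⊕ 0x58 = 0x16.
P'[6]: 0x3D ⊕ 0xF3 ⊕ 0x18 = 0xD6.

P'[1] = 0xEC, P'[2] = 0xCA, P'[3] = 0x2C, P'[4] = 0xE8, P'[5] = 0x16, P'[6] = 0xD6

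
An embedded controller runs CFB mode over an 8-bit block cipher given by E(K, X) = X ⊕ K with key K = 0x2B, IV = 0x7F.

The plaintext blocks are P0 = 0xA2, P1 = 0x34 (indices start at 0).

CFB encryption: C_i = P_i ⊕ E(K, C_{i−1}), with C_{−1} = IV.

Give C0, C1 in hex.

C0: E(K, 0x7F) = 0x54; 0xA2 ⊕ 0x54 = 0xF6.
C1: E(K, 0xF6) = 0xDD; 0x34 ⊕ 0xDD = 0xE9.

C0 = 0xF6, C1 = 0xE9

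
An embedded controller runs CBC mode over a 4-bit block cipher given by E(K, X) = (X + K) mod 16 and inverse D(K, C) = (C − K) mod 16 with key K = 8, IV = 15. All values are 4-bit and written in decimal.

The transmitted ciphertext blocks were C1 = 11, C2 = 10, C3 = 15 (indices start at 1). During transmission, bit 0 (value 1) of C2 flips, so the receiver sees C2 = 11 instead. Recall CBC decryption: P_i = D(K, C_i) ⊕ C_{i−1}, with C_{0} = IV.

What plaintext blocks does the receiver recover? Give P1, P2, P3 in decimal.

P1 = 12, P2 = 8, P3 = 12

Only C2 changed, to 11. In CBC, a change in C_i garbles P_i and flips the same bit in P_{i+1}. Decrypting the received ciphertext:
P1: D(K, 11) = 3; 3 ⊕ 15 = 12.
P2: D(K, 11) = 3; 3 ⊕ 11 = 8.
P3: D(K, 15) = 7; 7 ⊕ 11 = 12.
Blocks that differ from the original plaintext: P2, P3.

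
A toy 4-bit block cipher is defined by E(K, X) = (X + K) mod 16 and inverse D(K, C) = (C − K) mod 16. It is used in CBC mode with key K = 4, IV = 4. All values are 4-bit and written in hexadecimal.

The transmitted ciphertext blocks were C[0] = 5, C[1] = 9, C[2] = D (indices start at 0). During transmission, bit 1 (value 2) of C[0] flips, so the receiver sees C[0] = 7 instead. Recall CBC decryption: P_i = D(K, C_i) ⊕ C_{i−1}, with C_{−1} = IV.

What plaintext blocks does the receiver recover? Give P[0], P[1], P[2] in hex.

Only C[0] changed, to 7. In CBC, a change in C_i garbles P_i and flips the same bit in P_{i+1}. Decrypting the received ciphertext:
P[0]: D(K, 7) = 3; 3 ⊕ 4 = 7.
P[1]: D(K, 9) = 5; 5 ⊕ 7 = 2.
P[2]: D(K, D) = 9; 9 ⊕ 9 = 0.
Blocks that differ from the original plaintext: P[0], P[1].

P[0] = 7, P[1] = 2, P[2] = 0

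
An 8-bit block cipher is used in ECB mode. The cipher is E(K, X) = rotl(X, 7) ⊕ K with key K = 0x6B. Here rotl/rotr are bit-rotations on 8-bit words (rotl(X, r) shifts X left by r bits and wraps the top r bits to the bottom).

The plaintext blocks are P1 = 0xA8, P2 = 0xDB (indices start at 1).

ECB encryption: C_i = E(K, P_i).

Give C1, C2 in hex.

C1 = 0x3F, C2 = 0x86

C1: E(K, 0xA8) = 0x3F.
C2: E(K, 0xDB) = 0x86.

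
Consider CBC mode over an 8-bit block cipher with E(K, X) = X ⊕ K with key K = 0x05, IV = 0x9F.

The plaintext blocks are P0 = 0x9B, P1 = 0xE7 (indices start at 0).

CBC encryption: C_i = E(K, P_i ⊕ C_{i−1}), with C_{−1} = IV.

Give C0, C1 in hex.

C0 = 0x01, C1 = 0xE3

C0: P0 ⊕ 0x9F = 0x04; E(K, 0x04) = 0x01.
C1: P1 ⊕ 0x01 = 0xE6; E(K, 0xE6) = 0xE3.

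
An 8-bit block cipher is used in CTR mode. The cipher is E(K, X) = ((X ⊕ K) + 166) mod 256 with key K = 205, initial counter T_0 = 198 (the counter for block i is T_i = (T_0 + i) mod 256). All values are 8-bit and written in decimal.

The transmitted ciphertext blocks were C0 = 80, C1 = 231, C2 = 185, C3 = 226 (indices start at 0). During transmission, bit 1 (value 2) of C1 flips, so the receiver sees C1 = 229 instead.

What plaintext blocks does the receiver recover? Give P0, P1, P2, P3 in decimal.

CTR decryption: S_i = E(K, T_i) where T_i is the counter for block i; P_i = C_i ⊕ S_i.
Only C1 changed, to 229. In CTR, a change in C_i flips the same bit in P_i only; the keystream is unaffected. Decrypting the received ciphertext:
P0: T = 198, S = E(K, T) = 177; 80 ⊕ 177 = 225.
P1: T = 199, S = E(K, T) = 176; 229 ⊕ 176 = 85.
P2: T = 200, S = E(K, T) = 171; 185 ⊕ 171 = 18.
P3: T = 201, S = E(K, T) = 170; 226 ⊕ 170 = 72.
Blocks that differ from the original plaintext: P1.

P0 = 225, P1 = 85, P2 = 18, P3 = 72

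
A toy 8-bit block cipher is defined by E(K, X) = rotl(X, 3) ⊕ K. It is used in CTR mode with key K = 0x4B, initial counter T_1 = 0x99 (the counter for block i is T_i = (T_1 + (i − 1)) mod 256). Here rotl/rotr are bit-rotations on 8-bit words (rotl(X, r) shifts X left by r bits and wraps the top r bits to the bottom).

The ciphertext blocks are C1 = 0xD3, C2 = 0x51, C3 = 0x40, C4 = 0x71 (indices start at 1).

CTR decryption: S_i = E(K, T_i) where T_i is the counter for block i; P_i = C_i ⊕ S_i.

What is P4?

P4: T = 0x9C, S = E(K, T) = 0xAF; 0x71 ⊕ 0xAF = 0xDE.

P4 = 0xDE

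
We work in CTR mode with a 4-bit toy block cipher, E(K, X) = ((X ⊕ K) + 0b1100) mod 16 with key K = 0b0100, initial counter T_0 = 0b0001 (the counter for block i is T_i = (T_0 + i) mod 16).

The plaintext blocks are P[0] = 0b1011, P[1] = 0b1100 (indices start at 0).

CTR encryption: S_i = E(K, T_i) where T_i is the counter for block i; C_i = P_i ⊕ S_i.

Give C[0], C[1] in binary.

C[0]: T = 0b0001, S = E(K, T) = 0b0001; 0b1011 ⊕ 0b0001 = 0b1010.
C[1]: T = 0b0010, S = E(K, T) = 0b0010; 0b1100 ⊕ 0b0010 = 0b1110.

C[0] = 0b1010, C[1] = 0b1110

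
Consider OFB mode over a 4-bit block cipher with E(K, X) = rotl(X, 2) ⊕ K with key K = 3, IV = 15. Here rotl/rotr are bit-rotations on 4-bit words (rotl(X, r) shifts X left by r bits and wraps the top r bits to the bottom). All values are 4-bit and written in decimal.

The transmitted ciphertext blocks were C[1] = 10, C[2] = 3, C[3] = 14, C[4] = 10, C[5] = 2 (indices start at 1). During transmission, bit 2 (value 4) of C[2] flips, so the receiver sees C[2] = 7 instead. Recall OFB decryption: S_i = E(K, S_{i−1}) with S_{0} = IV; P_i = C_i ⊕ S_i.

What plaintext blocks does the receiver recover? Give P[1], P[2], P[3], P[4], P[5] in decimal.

P[1] = 6, P[2] = 7, P[3] = 13, P[4] = 5, P[5] = 14

Only C[2] changed, to 7. In OFB, a change in C_i flips the same bit in P_i only; the keystream is unaffected. Decrypting the received ciphertext:
P[1]: S = E(K, 15) = 12; 10 ⊕ 12 = 6.
P[2]: S = E(K, 12) = 0; 7 ⊕ 0 = 7.
P[3]: S = E(K, 0) = 3; 14 ⊕ 3 = 13.
P[4]: S = E(K, 3) = 15; 10 ⊕ 15 = 5.
P[5]: S = E(K, 15) = 12; 2 ⊕ 12 = 14.
Blocks that differ from the original plaintext: P[2].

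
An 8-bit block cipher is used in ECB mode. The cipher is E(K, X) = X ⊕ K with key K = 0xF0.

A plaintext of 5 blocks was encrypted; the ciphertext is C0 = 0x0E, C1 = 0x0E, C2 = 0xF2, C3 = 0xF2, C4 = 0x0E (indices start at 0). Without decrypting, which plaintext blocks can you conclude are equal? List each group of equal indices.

P0 = P1 = P4; P2 = P3

ECB encrypts each block independently with the same key, so equal ciphertext blocks imply equal plaintext blocks.
C0 = C1 = C4 = 0x0E, so P0 = P1 = P4.
C2 = C3 = 0xF2, so P2 = P3.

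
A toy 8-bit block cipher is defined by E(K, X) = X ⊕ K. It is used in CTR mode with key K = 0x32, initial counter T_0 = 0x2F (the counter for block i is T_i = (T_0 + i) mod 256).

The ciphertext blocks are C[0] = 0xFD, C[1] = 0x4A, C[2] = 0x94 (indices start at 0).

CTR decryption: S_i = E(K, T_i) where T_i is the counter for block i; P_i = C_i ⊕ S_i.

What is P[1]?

P[1]: T = 0x30, S = E(K, T) = 0x02; 0x4A ⊕ 0x02 = 0x48.

P[1] = 0x48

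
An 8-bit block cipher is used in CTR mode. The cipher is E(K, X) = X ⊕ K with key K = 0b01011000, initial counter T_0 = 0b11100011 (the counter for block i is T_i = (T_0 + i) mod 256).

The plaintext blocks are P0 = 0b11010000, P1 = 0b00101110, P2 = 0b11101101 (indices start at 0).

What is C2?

CTR encryption: S_i = E(K, T_i) where T_i is the counter for block i; C_i = P_i ⊕ S_i.
C0: T = 0b11100011, S = E(K, T) = 0b10111011; 0b11010000 ⊕ 0b10111011 = 0b01101011.
C1: T = 0b11100100, S = E(K, T) = 0b10111100; 0b00101110 ⊕ 0b10111100 = 0b10010010.
C2: T = 0b11100101, S = E(K, T) = 0b10111101; 0b11101101 ⊕ 0b10111101 = 0b01010000.

C2 = 0b01010000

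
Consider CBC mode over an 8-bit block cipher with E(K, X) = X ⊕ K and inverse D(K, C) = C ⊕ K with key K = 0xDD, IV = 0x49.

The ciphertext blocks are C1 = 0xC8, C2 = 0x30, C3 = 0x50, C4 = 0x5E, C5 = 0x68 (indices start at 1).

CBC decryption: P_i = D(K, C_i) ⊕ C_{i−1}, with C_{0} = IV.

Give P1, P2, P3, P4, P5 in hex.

P1: D(K, 0xC8) = 0x15; 0x15 ⊕ 0x49 = 0x5C.
P2: D(K, 0x30) = 0xED; 0xED ⊕ 0xC8 = 0x25.
P3: D(K, 0x50) = 0x8D; 0x8D ⊕ 0x30 = 0xBD.
P4: D(K, 0x5E) = 0x83; 0x83 ⊕ 0x50 = 0xD3.
P5: D(K, 0x68) = 0xB5; 0xB5 ⊕ 0x5E = 0xEB.

P1 = 0x5C, P2 = 0x25, P3 = 0xBD, P4 = 0xD3, P5 = 0xEB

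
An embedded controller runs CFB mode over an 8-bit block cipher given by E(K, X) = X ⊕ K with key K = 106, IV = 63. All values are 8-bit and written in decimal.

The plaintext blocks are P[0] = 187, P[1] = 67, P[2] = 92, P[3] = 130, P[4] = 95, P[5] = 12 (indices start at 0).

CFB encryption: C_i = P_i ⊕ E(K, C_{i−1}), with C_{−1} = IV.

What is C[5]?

C[5] = 74

C[0]: E(K, 63) = 85; 187 ⊕ 85 = 238.
C[1]: E(K, 238) = 132; 67 ⊕ 132 = 199.
C[2]: E(K, 199) = 173; 92 ⊕ 173 = 241.
C[3]: E(K, 241) = 155; 130 ⊕ 155 = 25.
C[4]: E(K, 25) = 115; 95 ⊕ 115 = 44.
C[5]: E(K, 44) = 70; 12 ⊕ 70 = 74.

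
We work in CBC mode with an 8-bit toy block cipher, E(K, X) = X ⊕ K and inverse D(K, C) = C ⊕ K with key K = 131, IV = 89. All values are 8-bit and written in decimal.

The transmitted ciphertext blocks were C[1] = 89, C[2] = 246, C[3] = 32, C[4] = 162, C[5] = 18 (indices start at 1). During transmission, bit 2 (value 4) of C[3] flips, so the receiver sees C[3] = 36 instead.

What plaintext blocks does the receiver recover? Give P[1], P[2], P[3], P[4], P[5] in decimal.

P[1] = 131, P[2] = 44, P[3] = 81, P[4] = 5, P[5] = 51

CBC decryption: P_i = D(K, C_i) ⊕ C_{i−1}, with C_{0} = IV.
Only C[3] changed, to 36. In CBC, a change in C_i garbles P_i and flips the same bit in P_{i+1}. Decrypting the received ciphertext:
P[1]: D(K, 89) = 218; 218 ⊕ 89 = 131.
P[2]: D(K, 246) = 117; 117 ⊕ 89 = 44.
P[3]: D(K, 36) = 167; 167 ⊕ 246 = 81.
P[4]: D(K, 162) = 33; 33 ⊕ 36 = 5.
P[5]: D(K, 18) = 145; 145 ⊕ 162 = 51.
Blocks that differ from the original plaintext: P[3], P[4].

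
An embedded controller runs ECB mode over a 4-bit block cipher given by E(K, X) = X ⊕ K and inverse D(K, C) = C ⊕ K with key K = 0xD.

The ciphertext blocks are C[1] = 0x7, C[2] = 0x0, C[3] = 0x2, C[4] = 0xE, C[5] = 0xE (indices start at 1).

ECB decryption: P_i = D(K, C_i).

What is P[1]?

P[1]: D(K, 0x7) = 0xA.

P[1] = 0xA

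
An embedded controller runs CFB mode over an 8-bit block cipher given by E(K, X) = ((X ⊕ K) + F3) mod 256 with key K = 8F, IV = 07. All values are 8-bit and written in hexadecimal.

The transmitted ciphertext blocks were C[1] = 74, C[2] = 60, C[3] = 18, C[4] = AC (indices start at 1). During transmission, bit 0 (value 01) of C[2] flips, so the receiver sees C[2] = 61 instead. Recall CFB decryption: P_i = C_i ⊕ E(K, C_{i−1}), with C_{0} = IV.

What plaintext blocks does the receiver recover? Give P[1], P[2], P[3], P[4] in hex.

Only C[2] changed, to 61. In CFB, a change in C_i flips the same bit in P_i and garbles P_{i+1}. Decrypting the received ciphertext:
P[1]: E(K, 07) = 7B; 74 ⊕ 7B = 0F.
P[2]: E(K, 74) = EE; 61 ⊕ EE = 8F.
P[3]: E(K, 61) = E1; 18 ⊕ E1 = F9.
P[4]: E(K, 18) = 8A; AC ⊕ 8A = 26.
Blocks that differ from the original plaintext: P[2], P[3].

P[1] = 0F, P[2] = 8F, P[3] = F9, P[4] = 26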